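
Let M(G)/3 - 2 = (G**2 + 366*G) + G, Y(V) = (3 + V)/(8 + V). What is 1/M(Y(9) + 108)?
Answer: 289/44836062 ≈ 6.4457e-6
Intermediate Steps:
Y(V) = (3 + V)/(8 + V)
M(G) = 6 + 3*G**2 + 1101*G (M(G) = 6 + 3*((G**2 + 366*G) + G) = 6 + 3*(G**2 + 367*G) = 6 + (3*G**2 + 1101*G) = 6 + 3*G**2 + 1101*G)
1/M(Y(9) + 108) = 1/(6 + 3*((3 + 9)/(8 + 9) + 108)**2 + 1101*((3 + 9)/(8 + 9) + 108)) = 1/(6 + 3*(12/17 + 108)**2 + 1101*(12/17 + 108)) = 1/(6 + 3*(1848/17)**2 + 1101*(1848/17)) = 1/(6 + 3*(3415104/289) + 2034648/17) = 1/(6 + 10245312/289 + 2034648/17) = 1/(44836062/289) = 289/44836062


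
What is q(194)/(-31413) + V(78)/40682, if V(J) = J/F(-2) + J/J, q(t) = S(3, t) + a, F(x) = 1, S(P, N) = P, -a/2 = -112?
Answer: -6753187/1277943666 ≈ -0.0052844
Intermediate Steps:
a = 224 (a = -2*(-112) = 224)
q(t) = 227 (q(t) = 3 + 224 = 227)
V(J) = 1 + J (V(J) = J/1 + J/J = J*1 + 1 = J + 1 = 1 + J)
q(194)/(-31413) + V(78)/40682 = 227/(-31413) + (1 + 78)/40682 = 227*(-1/31413) + 79*(1/40682) = -227/31413 + 79/40682 = -6753187/1277943666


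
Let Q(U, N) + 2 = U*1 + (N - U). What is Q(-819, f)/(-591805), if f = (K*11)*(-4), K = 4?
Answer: 178/591805 ≈ 0.00030077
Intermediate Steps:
f = -176 (f = (4*11)*(-4) = 44*(-4) = -176)
Q(U, N) = -2 + N (Q(U, N) = -2 + (U*1 + (N - U)) = -2 + (U + (N - U)) = -2 + N)
Q(-819, f)/(-591805) = (-2 - 176)/(-591805) = -178*(-1/591805) = 178/591805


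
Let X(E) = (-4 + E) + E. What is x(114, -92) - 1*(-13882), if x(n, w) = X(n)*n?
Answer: 39418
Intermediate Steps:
X(E) = -4 + 2*E
x(n, w) = n*(-4 + 2*n) (x(n, w) = (-4 + 2*n)*n = n*(-4 + 2*n))
x(114, -92) - 1*(-13882) = 2*114*(-2 + 114) - 1*(-13882) = 2*114*112 + 13882 = 25536 + 13882 = 39418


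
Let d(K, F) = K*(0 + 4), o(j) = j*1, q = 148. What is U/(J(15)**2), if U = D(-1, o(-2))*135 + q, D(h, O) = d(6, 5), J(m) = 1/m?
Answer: 762300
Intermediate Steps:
o(j) = j
d(K, F) = 4*K (d(K, F) = K*4 = 4*K)
D(h, O) = 24 (D(h, O) = 4*6 = 24)
U = 3388 (U = 24*135 + 148 = 3240 + 148 = 3388)
U/(J(15)**2) = 3388/((1/15)**2) = 3388/(1/225) = 3388*225 = 762300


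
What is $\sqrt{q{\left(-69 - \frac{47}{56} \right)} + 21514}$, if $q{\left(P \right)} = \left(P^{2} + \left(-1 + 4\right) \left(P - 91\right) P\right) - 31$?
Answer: $\frac{\sqrt{47086435}}{28} \approx 245.07$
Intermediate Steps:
$q{\left(P \right)} = -31 + P^{2} + P \left(-273 + 3 P\right)$ ($q{\left(P \right)} = \left(P^{2} + 3 \left(-91 + P\right) P\right) - 31 = \left(P^{2} + \left(-273 + 3 P\right) P\right) - 31 = \left(P^{2} + P \left(-273 + 3 P\right)\right) - 31 = -31 + P^{2} + P \left(-273 + 3 P\right)$)
$\sqrt{q{\left(-69 - \frac{47}{56} \right)} + 21514} = \sqrt{\left(-31 - 273 \left(-69 - \frac{47}{56}\right) + 4 \left(-69 - \frac{47}{56}\right)^{2}\right) + 21514} = \sqrt{\left(-31 - - \frac{152529}{8} + 4 \left(- \frac{3911}{56}\right)^{2}\right) + 21514} = \sqrt{\left(-31 + \frac{152529}{8} + 4 \cdot \frac{15295921}{3136}\right) + 21514} = \sqrt{\left(-31 + \frac{152529}{8} + \frac{15295921}{784}\right) + 21514} = \sqrt{\frac{30219459}{784} + 21514} = \sqrt{\frac{47086435}{784}} = \frac{\sqrt{47086435}}{28}$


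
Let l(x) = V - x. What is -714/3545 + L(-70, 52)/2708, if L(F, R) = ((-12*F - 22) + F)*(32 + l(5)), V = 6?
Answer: 21392817/2399965 ≈ 8.9138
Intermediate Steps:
l(x) = 6 - x
L(F, R) = -726 - 363*F (L(F, R) = ((-12*F - 22) + F)*(32 + (6 - 1*5)) = ((-22 - 12*F) + F)*(32 + (6 - 5)) = (-22 - 11*F)*(32 + 1) = (-22 - 11*F)*33 = -726 - 363*F)
-714/3545 + L(-70, 52)/2708 = -714/3545 + (-726 - 363*(-70))/2708 = -714*1/3545 + (-726 + 25410)*(1/2708) = -714/3545 + 24684*(1/2708) = -714/3545 + 6171/677 = 21392817/2399965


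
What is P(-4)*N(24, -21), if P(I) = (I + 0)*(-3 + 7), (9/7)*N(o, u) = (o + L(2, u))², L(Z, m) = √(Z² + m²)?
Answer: -114352/9 - 1792*√445/3 ≈ -25307.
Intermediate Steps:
N(o, u) = 7*(o + √(4 + u²))²/9 (N(o, u) = 7*(o + √(2² + u²))²/9 = 7*(o + √(4 + u²))²/9)
P(I) = 4*I (P(I) = I*4 = 4*I)
P(-4)*N(24, -21) = (4*(-4))*(7*(24 + √(4 + (-21)²))²/9) = -112*(24 + √(4 + 441))²/9 = -112*(24 + √445)²/9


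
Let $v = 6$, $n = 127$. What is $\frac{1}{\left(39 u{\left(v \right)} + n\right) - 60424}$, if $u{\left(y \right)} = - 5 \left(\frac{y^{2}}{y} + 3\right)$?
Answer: $- \frac{1}{62052} \approx -1.6116 \cdot 10^{-5}$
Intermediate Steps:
$u{\left(y \right)} = -15 - 5 y$ ($u{\left(y \right)} = - 5 \left(y + 3\right) = - 5 \left(3 + y\right) = -15 - 5 y$)
$\frac{1}{\left(39 u{\left(v \right)} + n\right) - 60424} = \frac{1}{\left(39 \left(-15 - 30\right) + 127\right) - 60424} = \frac{1}{\left(39 \left(-45\right) + 127\right) - 60424} = \frac{1}{\left(-1755 + 127\right) - 60424} = \frac{1}{-1628 - 60424} = \frac{1}{-62052} = - \frac{1}{62052}$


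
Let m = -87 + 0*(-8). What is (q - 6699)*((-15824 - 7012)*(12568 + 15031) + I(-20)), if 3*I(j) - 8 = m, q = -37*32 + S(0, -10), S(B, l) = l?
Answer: 4974569488101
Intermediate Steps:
q = -1194 (q = -37*32 - 10 = -1184 - 10 = -1194)
m = -87 (m = -87 + 0 = -87)
I(j) = -79/3 (I(j) = 8/3 + (⅓)*(-87) = 8/3 - 29 = -79/3)
(q - 6699)*((-15824 - 7012)*(12568 + 15031) + I(-20)) = (-1194 - 6699)*((-15824 - 7012)*(12568 + 15031) - 79/3) = -7893*(-22836*27599 - 79/3) = -7893*(-630250764 - 79/3) = -7893*(-1890752371/3) = 4974569488101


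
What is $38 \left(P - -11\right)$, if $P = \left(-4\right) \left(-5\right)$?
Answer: $1178$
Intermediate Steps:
$P = 20$
$38 \left(P - -11\right) = 38 \left(20 - -11\right) = 38 \left(20 + \left(12 - 1\right)\right) = 38 \left(20 + 11\right) = 38 \cdot 31 = 1178$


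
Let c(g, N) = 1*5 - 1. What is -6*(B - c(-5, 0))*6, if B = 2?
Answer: 72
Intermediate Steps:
c(g, N) = 4 (c(g, N) = 5 - 1 = 4)
-6*(B - c(-5, 0))*6 = -6*(2 - 1*4)*6 = -6*(2 - 4)*6 = -6*(-2)*6 = 12*6 = 72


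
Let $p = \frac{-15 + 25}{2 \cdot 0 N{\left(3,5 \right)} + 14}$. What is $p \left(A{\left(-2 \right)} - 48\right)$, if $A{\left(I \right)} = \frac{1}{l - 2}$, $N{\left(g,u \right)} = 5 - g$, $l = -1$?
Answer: $- \frac{725}{21} \approx -34.524$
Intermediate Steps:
$p = \frac{5}{7}$ ($p = \frac{-15 + 25}{2 \cdot 0 \left(5 - 3\right) + 14} = \frac{10}{0 \left(5 - 3\right) + 14} = \frac{10}{0 \cdot 2 + 14} = \frac{10}{0 + 14} = \frac{10}{14} = 10 \cdot \frac{1}{14} = \frac{5}{7} \approx 0.71429$)
$A{\left(I \right)} = - \frac{1}{3}$ ($A{\left(I \right)} = \frac{1}{-1 - 2} = \frac{1}{-3} = - \frac{1}{3}$)
$p \left(A{\left(-2 \right)} - 48\right) = \frac{5 \left(- \frac{1}{3} - 48\right)}{7} = \frac{5}{7} \left(- \frac{145}{3}\right) = - \frac{725}{21}$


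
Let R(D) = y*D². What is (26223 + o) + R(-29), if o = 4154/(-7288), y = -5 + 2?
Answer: 86360723/3644 ≈ 23699.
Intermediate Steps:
y = -3
R(D) = -3*D²
o = -2077/3644 (o = 4154*(-1/7288) = -2077/3644 ≈ -0.56998)
(26223 + o) + R(-29) = (26223 - 2077/3644) - 3*(-29)² = 95554535/3644 - 3*841 = 95554535/3644 - 2523 = 86360723/3644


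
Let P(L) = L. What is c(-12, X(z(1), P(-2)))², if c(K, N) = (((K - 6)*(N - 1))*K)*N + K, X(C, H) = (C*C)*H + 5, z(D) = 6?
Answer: 968421319056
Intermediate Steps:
X(C, H) = 5 + H*C² (X(C, H) = C²*H + 5 = H*C² + 5 = 5 + H*C²)
c(K, N) = K + K*N*(-1 + N)*(-6 + K) (c(K, N) = (((-6 + K)*(-1 + N))*K)*N + K = (((-1 + N)*(-6 + K))*K)*N + K = (K*(-1 + N)*(-6 + K))*N + K = K*N*(-1 + N)*(-6 + K) + K = K + K*N*(-1 + N)*(-6 + K))
c(-12, X(z(1), P(-2)))² = (-12*(1 - 6*(5 - 2*6²)² + 6*(5 - 2*6²) - 12*(5 - 2*6²)² - 1*(-12)*(5 - 2*6²)))² = (-12*(1 - 6*(5 - 2*36)² + 6*(5 - 2*36) - 12*(5 - 2*36)² - 1*(-12)*(5 - 2*36)))² = (-12*(1 - 6*(5 - 72)² + 6*(5 - 72) - 12*(5 - 72)² - 1*(-12)*(5 - 72)))² = (-12*(1 - 6*(-67)² + 6*(-67) - 12*(-67)² - 1*(-12)*(-67)))² = (-12*(1 - 6*4489 - 402 - 12*4489 - 804))² = (-12*(1 - 26934 - 402 - 53868 - 804))² = (-12*(-82007))² = 984084² = 968421319056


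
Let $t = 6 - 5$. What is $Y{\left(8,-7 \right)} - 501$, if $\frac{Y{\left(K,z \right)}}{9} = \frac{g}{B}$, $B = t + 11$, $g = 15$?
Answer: $- \frac{1959}{4} \approx -489.75$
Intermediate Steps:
$t = 1$
$B = 12$ ($B = 1 + 11 = 12$)
$Y{\left(K,z \right)} = \frac{45}{4}$ ($Y{\left(K,z \right)} = 9 \cdot \frac{15}{12} = 9 \cdot 15 \cdot \frac{1}{12} = 9 \cdot \frac{5}{4} = \frac{45}{4}$)
$Y{\left(8,-7 \right)} - 501 = \frac{45}{4} - 501 = - \frac{1959}{4}$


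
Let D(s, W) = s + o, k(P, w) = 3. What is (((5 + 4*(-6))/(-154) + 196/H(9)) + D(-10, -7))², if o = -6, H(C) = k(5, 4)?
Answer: 522076801/213444 ≈ 2446.0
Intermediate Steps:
H(C) = 3
D(s, W) = -6 + s (D(s, W) = s - 6 = -6 + s)
(((5 + 4*(-6))/(-154) + 196/H(9)) + D(-10, -7))² = (((5 + 4*(-6))/(-154) + 196/3) + (-6 - 10))² = (((5 - 24)*(-1/154) + 196*(⅓)) - 16)² = ((-19*(-1/154) + 196/3) - 16)² = ((19/154 + 196/3) - 16)² = (30241/462 - 16)² = (22849/462)² = 522076801/213444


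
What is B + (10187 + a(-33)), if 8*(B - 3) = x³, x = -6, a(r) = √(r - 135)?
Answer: 10163 + 2*I*√42 ≈ 10163.0 + 12.961*I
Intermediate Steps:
a(r) = √(-135 + r)
B = -24 (B = 3 + (⅛)*(-6)³ = 3 + (⅛)*(-216) = 3 - 27 = -24)
B + (10187 + a(-33)) = -24 + (10187 + √(-135 - 33)) = -24 + (10187 + √(-168)) = -24 + (10187 + 2*I*√42) = 10163 + 2*I*√42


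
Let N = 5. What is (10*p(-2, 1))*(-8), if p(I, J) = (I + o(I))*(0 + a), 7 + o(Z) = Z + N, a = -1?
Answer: -480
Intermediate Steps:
o(Z) = -2 + Z (o(Z) = -7 + (Z + 5) = -7 + (5 + Z) = -2 + Z)
p(I, J) = 2 - 2*I (p(I, J) = (I + (-2 + I))*(0 - 1) = (-2 + 2*I)*(-1) = 2 - 2*I)
(10*p(-2, 1))*(-8) = (10*(2 - 2*(-2)))*(-8) = (10*(2 + 4))*(-8) = (10*6)*(-8) = 60*(-8) = -480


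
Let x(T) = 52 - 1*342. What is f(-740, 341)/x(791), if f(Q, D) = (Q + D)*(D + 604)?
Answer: 75411/58 ≈ 1300.2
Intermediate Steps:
f(Q, D) = (604 + D)*(D + Q) (f(Q, D) = (D + Q)*(604 + D) = (604 + D)*(D + Q))
x(T) = -290 (x(T) = 52 - 342 = -290)
f(-740, 341)/x(791) = (341² + 604*341 + 604*(-740) + 341*(-740))/(-290) = (116281 + 205964 - 446960 - 252340)*(-1/290) = -377055*(-1/290) = 75411/58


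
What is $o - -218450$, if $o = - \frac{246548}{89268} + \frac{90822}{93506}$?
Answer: $\frac{227925956556076}{1043386701} \approx 2.1845 \cdot 10^{5}$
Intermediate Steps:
$o = - \frac{1868277374}{1043386701}$ ($o = \left(-246548\right) \frac{1}{89268} + 90822 \cdot \frac{1}{93506} = - \frac{61637}{22317} + \frac{45411}{46753} = - \frac{1868277374}{1043386701} \approx -1.7906$)
$o - -218450 = - \frac{1868277374}{1043386701} - -218450 = - \frac{1868277374}{1043386701} + 218450 = \frac{227925956556076}{1043386701}$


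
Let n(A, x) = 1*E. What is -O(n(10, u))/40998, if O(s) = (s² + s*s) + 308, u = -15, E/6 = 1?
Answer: -190/20499 ≈ -0.0092687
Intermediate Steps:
E = 6 (E = 6*1 = 6)
n(A, x) = 6 (n(A, x) = 1*6 = 6)
O(s) = 308 + 2*s² (O(s) = (s² + s²) + 308 = 2*s² + 308 = 308 + 2*s²)
-O(n(10, u))/40998 = -(308 + 2*6²)/40998 = -(308 + 2*36)*(1/40998) = -(308 + 72)*(1/40998) = -1*380*(1/40998) = -380*1/40998 = -190/20499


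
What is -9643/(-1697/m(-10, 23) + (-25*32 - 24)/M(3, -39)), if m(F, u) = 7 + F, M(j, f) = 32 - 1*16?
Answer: -57858/3085 ≈ -18.755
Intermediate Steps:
M(j, f) = 16 (M(j, f) = 32 - 16 = 16)
-9643/(-1697/m(-10, 23) + (-25*32 - 24)/M(3, -39)) = -9643/(-1697/(7 - 10) + (-25*32 - 24)/16) = -9643/(-1697/(-3) + (-800 - 24)*(1/16)) = -9643/(-1697*(-⅓) - 824*1/16) = -9643/(1697/3 - 103/2) = -9643/3085/6 = -9643*6/3085 = -57858/3085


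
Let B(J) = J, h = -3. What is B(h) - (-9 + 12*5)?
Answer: -54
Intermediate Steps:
B(h) - (-9 + 12*5) = -3 - (-9 + 12*5) = -3 - (-9 + 60) = -3 - 1*51 = -3 - 51 = -54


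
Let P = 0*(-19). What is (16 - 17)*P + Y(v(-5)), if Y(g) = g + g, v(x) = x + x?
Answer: -20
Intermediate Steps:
v(x) = 2*x
Y(g) = 2*g
P = 0
(16 - 17)*P + Y(v(-5)) = (16 - 17)*0 + 2*(2*(-5)) = -1*0 + 2*(-10) = 0 - 20 = -20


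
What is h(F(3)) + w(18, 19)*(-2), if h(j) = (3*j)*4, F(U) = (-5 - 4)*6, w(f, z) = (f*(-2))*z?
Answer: 720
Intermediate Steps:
w(f, z) = -2*f*z (w(f, z) = (-2*f)*z = -2*f*z)
F(U) = -54 (F(U) = -9*6 = -54)
h(j) = 12*j
h(F(3)) + w(18, 19)*(-2) = 12*(-54) - 2*18*19*(-2) = -648 - 684*(-2) = -648 + 1368 = 720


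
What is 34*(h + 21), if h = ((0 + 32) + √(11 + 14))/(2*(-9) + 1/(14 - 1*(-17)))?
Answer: 358700/557 ≈ 643.99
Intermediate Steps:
h = -1147/557 (h = (32 + √25)/(-18 + 1/(14 + 17)) = (32 + 5)/(-18 + 1/31) = 37/(-18 + 1/31) = 37/(-557/31) = 37*(-31/557) = -1147/557 ≈ -2.0592)
34*(h + 21) = 34*(-1147/557 + 21) = 34*(10550/557) = 358700/557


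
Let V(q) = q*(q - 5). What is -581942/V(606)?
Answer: -290971/182103 ≈ -1.5978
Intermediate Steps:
V(q) = q*(-5 + q)
-581942/V(606) = -581942*1/(606*(-5 + 606)) = -581942/(606*601) = -581942/364206 = -581942*1/364206 = -290971/182103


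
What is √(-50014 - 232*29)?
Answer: 7*I*√1158 ≈ 238.21*I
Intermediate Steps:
√(-50014 - 232*29) = √(-50014 - 6728) = √(-56742) = 7*I*√1158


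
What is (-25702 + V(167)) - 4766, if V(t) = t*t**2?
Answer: 4626995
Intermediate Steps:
V(t) = t**3
(-25702 + V(167)) - 4766 = (-25702 + 167**3) - 4766 = (-25702 + 4657463) - 4766 = 4631761 - 4766 = 4626995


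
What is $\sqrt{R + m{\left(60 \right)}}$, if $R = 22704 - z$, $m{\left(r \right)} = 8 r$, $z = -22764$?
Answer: $2 \sqrt{11487} \approx 214.35$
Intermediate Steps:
$R = 45468$ ($R = 22704 - -22764 = 22704 + 22764 = 45468$)
$\sqrt{R + m{\left(60 \right)}} = \sqrt{45468 + 8 \cdot 60} = \sqrt{45468 + 480} = \sqrt{45948} = 2 \sqrt{11487}$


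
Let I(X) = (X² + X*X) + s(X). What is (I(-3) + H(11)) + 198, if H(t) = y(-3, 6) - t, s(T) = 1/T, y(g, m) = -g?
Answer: 623/3 ≈ 207.67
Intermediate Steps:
H(t) = 3 - t (H(t) = -1*(-3) - t = 3 - t)
I(X) = 1/X + 2*X² (I(X) = (X² + X*X) + 1/X = (X² + X²) + 1/X = 2*X² + 1/X = 1/X + 2*X²)
(I(-3) + H(11)) + 198 = ((1 + 2*(-3)³)/(-3) + (3 - 1*11)) + 198 = (-(1 + 2*(-27))/3 + (3 - 11)) + 198 = (-(1 - 54)/3 - 8) + 198 = (-⅓*(-53) - 8) + 198 = (53/3 - 8) + 198 = 29/3 + 198 = 623/3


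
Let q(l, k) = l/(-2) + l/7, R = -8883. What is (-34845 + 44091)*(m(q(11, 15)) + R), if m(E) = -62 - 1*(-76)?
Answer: -82002774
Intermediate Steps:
q(l, k) = -5*l/14 (q(l, k) = l*(-1/2) + l*(1/7) = -l/2 + l/7 = -5*l/14)
m(E) = 14 (m(E) = -62 + 76 = 14)
(-34845 + 44091)*(m(q(11, 15)) + R) = (-34845 + 44091)*(14 - 8883) = 9246*(-8869) = -82002774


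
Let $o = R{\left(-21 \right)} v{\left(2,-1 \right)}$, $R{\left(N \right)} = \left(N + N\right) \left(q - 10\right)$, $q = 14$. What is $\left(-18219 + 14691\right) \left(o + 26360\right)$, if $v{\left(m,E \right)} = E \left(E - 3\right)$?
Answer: $-90627264$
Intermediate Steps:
$v{\left(m,E \right)} = E \left(-3 + E\right)$
$R{\left(N \right)} = 8 N$ ($R{\left(N \right)} = \left(N + N\right) \left(14 - 10\right) = 2 N 4 = 8 N$)
$o = -672$ ($o = 8 \left(-21\right) \left(- (-3 - 1)\right) = - 168 \left(\left(-1\right) \left(-4\right)\right) = \left(-168\right) 4 = -672$)
$\left(-18219 + 14691\right) \left(o + 26360\right) = \left(-18219 + 14691\right) \left(-672 + 26360\right) = \left(-3528\right) 25688 = -90627264$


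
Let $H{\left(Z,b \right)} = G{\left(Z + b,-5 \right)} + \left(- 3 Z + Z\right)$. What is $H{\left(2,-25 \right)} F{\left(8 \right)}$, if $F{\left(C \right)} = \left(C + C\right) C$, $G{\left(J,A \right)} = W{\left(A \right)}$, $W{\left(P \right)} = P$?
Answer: $-1152$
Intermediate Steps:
$G{\left(J,A \right)} = A$
$F{\left(C \right)} = 2 C^{2}$ ($F{\left(C \right)} = 2 C C = 2 C^{2}$)
$H{\left(Z,b \right)} = -5 - 2 Z$ ($H{\left(Z,b \right)} = -5 + \left(- 3 Z + Z\right) = -5 - 2 Z$)
$H{\left(2,-25 \right)} F{\left(8 \right)} = \left(-5 - 4\right) 2 \cdot 8^{2} = \left(-5 - 4\right) 2 \cdot 64 = \left(-9\right) 128 = -1152$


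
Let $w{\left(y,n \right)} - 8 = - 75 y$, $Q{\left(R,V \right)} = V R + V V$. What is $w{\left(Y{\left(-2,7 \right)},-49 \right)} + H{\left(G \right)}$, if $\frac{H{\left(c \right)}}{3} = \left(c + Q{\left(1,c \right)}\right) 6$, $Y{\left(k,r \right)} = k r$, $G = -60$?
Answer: $63698$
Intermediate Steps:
$Q{\left(R,V \right)} = V^{2} + R V$ ($Q{\left(R,V \right)} = R V + V^{2} = V^{2} + R V$)
$H{\left(c \right)} = 18 c + 18 c \left(1 + c\right)$ ($H{\left(c \right)} = 3 \left(c + c \left(1 + c\right)\right) 6 = 3 \left(6 c + 6 c \left(1 + c\right)\right) = 18 c + 18 c \left(1 + c\right)$)
$w{\left(y,n \right)} = 8 - 75 y$
$w{\left(Y{\left(-2,7 \right)},-49 \right)} + H{\left(G \right)} = \left(8 - 75 \left(\left(-2\right) 7\right)\right) + 18 \left(-60\right) \left(2 - 60\right) = \left(8 - -1050\right) + 18 \left(-60\right) \left(-58\right) = \left(8 + 1050\right) + 62640 = 1058 + 62640 = 63698$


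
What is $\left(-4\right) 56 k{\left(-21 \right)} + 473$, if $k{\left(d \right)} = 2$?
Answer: $25$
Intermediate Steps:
$\left(-4\right) 56 k{\left(-21 \right)} + 473 = \left(-4\right) 56 \cdot 2 + 473 = \left(-224\right) 2 + 473 = -448 + 473 = 25$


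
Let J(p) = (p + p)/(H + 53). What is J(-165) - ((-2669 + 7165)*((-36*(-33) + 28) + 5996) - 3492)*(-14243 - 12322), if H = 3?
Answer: 24115879141035/28 ≈ 8.6128e+11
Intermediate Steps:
J(p) = p/28 (J(p) = (p + p)/(3 + 53) = (2*p)/56 = (2*p)*(1/56) = p/28)
J(-165) - ((-2669 + 7165)*((-36*(-33) + 28) + 5996) - 3492)*(-14243 - 12322) = (1/28)*(-165) - ((-2669 + 7165)*((-36*(-33) + 28) + 5996) - 3492)*(-14243 - 12322) = -165/28 - (4496*((1188 + 28) + 5996) - 3492)*(-26565) = -165/28 - (4496*(1216 + 5996) - 3492)*(-26565) = -165/28 - (4496*7212 - 3492)*(-26565) = -165/28 - (32425152 - 3492)*(-26565) = -165/28 - 32421660*(-26565) = -165/28 - 1*(-861281397900) = -165/28 + 861281397900 = 24115879141035/28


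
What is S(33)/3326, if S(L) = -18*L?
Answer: -297/1663 ≈ -0.17859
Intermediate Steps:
S(33)/3326 = -18*33/3326 = -594*1/3326 = -297/1663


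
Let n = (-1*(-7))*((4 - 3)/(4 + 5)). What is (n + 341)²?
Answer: 9461776/81 ≈ 1.1681e+5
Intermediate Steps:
n = 7/9 (n = 7*(1/9) = 7*(1*(⅑)) = 7*(⅑) = 7/9 ≈ 0.77778)
(n + 341)² = (7/9 + 341)² = (3076/9)² = 9461776/81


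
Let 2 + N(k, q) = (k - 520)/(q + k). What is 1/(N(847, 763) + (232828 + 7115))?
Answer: 1610/386305337 ≈ 4.1677e-6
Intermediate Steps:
N(k, q) = -2 + (-520 + k)/(k + q) (N(k, q) = -2 + (k - 520)/(q + k) = -2 + (-520 + k)/(k + q))
1/(N(847, 763) + (232828 + 7115)) = 1/((-520 - 1*847 - 2*763)/(847 + 763) + (232828 + 7115)) = 1/((-520 - 847 - 1526)/1610 + 239943) = 1/((1/1610)*(-2893) + 239943) = 1/(-2893/1610 + 239943) = 1/(386305337/1610) = 1610/386305337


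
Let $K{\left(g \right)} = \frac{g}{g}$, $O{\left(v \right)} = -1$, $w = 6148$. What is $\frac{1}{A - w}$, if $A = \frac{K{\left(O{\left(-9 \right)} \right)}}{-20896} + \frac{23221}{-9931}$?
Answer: $- \frac{207518176}{1276306981995} \approx -0.00016259$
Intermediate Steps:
$K{\left(g \right)} = 1$
$A = - \frac{485235947}{207518176}$ ($A = 1 \frac{1}{-20896} + \frac{23221}{-9931} = 1 \left(- \frac{1}{20896}\right) + 23221 \left(- \frac{1}{9931}\right) = - \frac{1}{20896} - \frac{23221}{9931} = - \frac{485235947}{207518176} \approx -2.3383$)
$\frac{1}{A - w} = \frac{1}{- \frac{485235947}{207518176} - 6148} = \frac{1}{- \frac{1276306981995}{207518176}} = - \frac{207518176}{1276306981995}$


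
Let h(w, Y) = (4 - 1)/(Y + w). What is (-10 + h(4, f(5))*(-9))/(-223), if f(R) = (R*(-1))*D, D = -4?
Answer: 89/1784 ≈ 0.049888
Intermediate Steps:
f(R) = 4*R (f(R) = (R*(-1))*(-4) = -R*(-4) = 4*R)
h(w, Y) = 3/(Y + w)
(-10 + h(4, f(5))*(-9))/(-223) = (-10 + (3/(4*5 + 4))*(-9))/(-223) = (-10 + (3/(20 + 4))*(-9))*(-1/223) = (-10 + (3/24)*(-9))*(-1/223) = (-10 + (3*(1/24))*(-9))*(-1/223) = (-10 + (⅛)*(-9))*(-1/223) = (-10 - 9/8)*(-1/223) = -89/8*(-1/223) = 89/1784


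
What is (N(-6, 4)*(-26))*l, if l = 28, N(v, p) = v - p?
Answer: 7280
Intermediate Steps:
(N(-6, 4)*(-26))*l = ((-6 - 1*4)*(-26))*28 = ((-6 - 4)*(-26))*28 = -10*(-26)*28 = 260*28 = 7280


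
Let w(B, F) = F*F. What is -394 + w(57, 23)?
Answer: 135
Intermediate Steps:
w(B, F) = F²
-394 + w(57, 23) = -394 + 23² = -394 + 529 = 135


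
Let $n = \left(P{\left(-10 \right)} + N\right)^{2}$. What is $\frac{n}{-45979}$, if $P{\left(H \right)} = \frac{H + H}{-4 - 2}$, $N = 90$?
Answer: $- \frac{78400}{413811} \approx -0.18946$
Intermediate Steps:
$P{\left(H \right)} = - \frac{H}{3}$ ($P{\left(H \right)} = \frac{2 H}{-6} = 2 H \left(- \frac{1}{6}\right) = - \frac{H}{3}$)
$n = \frac{78400}{9}$ ($n = \left(\left(- \frac{1}{3}\right) \left(-10\right) + 90\right)^{2} = \left(\frac{10}{3} + 90\right)^{2} = \left(\frac{280}{3}\right)^{2} = \frac{78400}{9} \approx 8711.1$)
$\frac{n}{-45979} = \frac{78400}{9 \left(-45979\right)} = \frac{78400}{9} \left(- \frac{1}{45979}\right) = - \frac{78400}{413811}$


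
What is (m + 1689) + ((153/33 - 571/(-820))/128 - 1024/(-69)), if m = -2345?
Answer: -51074415431/79664640 ≈ -641.12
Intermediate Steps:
(m + 1689) + ((153/33 - 571/(-820))/128 - 1024/(-69)) = (-2345 + 1689) + ((153/33 - 571/(-820))/128 - 1024/(-69)) = -656 + ((153*(1/33) - 571*(-1/820))*(1/128) - 1024*(-1/69)) = -656 + ((51/11 + 571/820)*(1/128) + 1024/69) = -656 + ((48101/9020)*(1/128) + 1024/69) = -656 + (48101/1154560 + 1024/69) = -656 + 1185588409/79664640 = -51074415431/79664640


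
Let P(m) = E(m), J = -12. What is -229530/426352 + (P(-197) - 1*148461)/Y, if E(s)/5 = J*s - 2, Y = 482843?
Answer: -84544190471/102930539368 ≈ -0.82137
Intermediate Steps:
E(s) = -10 - 60*s (E(s) = 5*(-12*s - 2) = 5*(-2 - 12*s) = -10 - 60*s)
P(m) = -10 - 60*m
-229530/426352 + (P(-197) - 1*148461)/Y = -229530/426352 + ((-10 - 60*(-197)) - 1*148461)/482843 = -229530*1/426352 + ((-10 + 11820) - 148461)*(1/482843) = -114765/213176 + (11810 - 148461)*(1/482843) = -114765/213176 - 136651*1/482843 = -114765/213176 - 136651/482843 = -84544190471/102930539368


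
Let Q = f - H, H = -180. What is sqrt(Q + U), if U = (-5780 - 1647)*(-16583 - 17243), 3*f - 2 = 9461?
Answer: sqrt(2261061327)/3 ≈ 15850.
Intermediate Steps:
f = 9463/3 (f = 2/3 + (1/3)*9461 = 2/3 + 9461/3 = 9463/3 ≈ 3154.3)
U = 251225702 (U = -7427*(-33826) = 251225702)
Q = 10003/3 (Q = 9463/3 - 1*(-180) = 9463/3 + 180 = 10003/3 ≈ 3334.3)
sqrt(Q + U) = sqrt(10003/3 + 251225702) = sqrt(753687109/3) = sqrt(2261061327)/3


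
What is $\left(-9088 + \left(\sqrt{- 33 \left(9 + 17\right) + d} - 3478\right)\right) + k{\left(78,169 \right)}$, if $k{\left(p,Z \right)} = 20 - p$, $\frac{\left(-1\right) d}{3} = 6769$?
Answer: $-12624 + i \sqrt{21165} \approx -12624.0 + 145.48 i$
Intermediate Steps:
$d = -20307$ ($d = \left(-3\right) 6769 = -20307$)
$\left(-9088 + \left(\sqrt{- 33 \left(9 + 17\right) + d} - 3478\right)\right) + k{\left(78,169 \right)} = \left(-9088 - \left(3478 - \sqrt{- 33 \left(9 + 17\right) - 20307}\right)\right) + \left(20 - 78\right) = \left(-9088 - \left(3478 - \sqrt{\left(-33\right) 26 - 20307}\right)\right) + \left(20 - 78\right) = \left(-9088 - \left(3478 - \sqrt{-858 - 20307}\right)\right) - 58 = \left(-9088 - \left(3478 - \sqrt{-21165}\right)\right) - 58 = \left(-9088 - \left(3478 - i \sqrt{21165}\right)\right) - 58 = \left(-12566 + i \sqrt{21165}\right) - 58 = -12624 + i \sqrt{21165}$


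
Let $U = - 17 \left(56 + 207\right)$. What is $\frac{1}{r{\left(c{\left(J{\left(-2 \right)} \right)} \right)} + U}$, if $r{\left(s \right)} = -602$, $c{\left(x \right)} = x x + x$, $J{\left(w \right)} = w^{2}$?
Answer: $- \frac{1}{5073} \approx -0.00019712$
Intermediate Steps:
$c{\left(x \right)} = x + x^{2}$ ($c{\left(x \right)} = x^{2} + x = x + x^{2}$)
$U = -4471$ ($U = \left(-17\right) 263 = -4471$)
$\frac{1}{r{\left(c{\left(J{\left(-2 \right)} \right)} \right)} + U} = \frac{1}{-602 - 4471} = \frac{1}{-5073} = - \frac{1}{5073}$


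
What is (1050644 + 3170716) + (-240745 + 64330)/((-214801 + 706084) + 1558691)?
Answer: 8653678068225/2049974 ≈ 4.2214e+6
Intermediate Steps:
(1050644 + 3170716) + (-240745 + 64330)/((-214801 + 706084) + 1558691) = 4221360 - 176415/(491283 + 1558691) = 4221360 - 176415/2049974 = 8653678068225/2049974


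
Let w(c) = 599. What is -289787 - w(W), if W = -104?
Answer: -290386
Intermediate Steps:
-289787 - w(W) = -289787 - 1*599 = -289787 - 599 = -290386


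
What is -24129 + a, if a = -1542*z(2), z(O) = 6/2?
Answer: -28755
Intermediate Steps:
z(O) = 3 (z(O) = 6*(1/2) = 3)
a = -4626 (a = -1542*3 = -4626)
-24129 + a = -24129 - 4626 = -28755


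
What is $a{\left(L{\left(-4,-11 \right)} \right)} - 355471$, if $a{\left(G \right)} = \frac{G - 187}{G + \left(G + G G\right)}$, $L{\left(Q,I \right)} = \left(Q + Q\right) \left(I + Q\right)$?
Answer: $- \frac{5204095507}{14640} \approx -3.5547 \cdot 10^{5}$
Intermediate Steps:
$L{\left(Q,I \right)} = 2 Q \left(I + Q\right)$
$a{\left(G \right)} = \frac{-187 + G}{G^{2} + 2 G}$ ($a{\left(G \right)} = \frac{-187 + G}{G + \left(G + G^{2}\right)} = \frac{-187 + G}{G^{2} + 2 G}$)
$a{\left(L{\left(-4,-11 \right)} \right)} - 355471 = \frac{-187 + 2 \left(-4\right) \left(-11 - 4\right)}{2 \left(-4\right) \left(-11 - 4\right) \left(2 + 2 \left(-4\right) \left(-11 - 4\right)\right)} - 355471 = \frac{-187 + 2 \left(-4\right) \left(-15\right)}{2 \left(-4\right) \left(-15\right) \left(2 + 2 \left(-4\right) \left(-15\right)\right)} - 355471 = \frac{-187 + 120}{120 \left(2 + 120\right)} - 355471 = \frac{1}{120} \cdot \frac{1}{122} \left(-67\right) - 355471 = - \frac{67}{14640} - 355471 = - \frac{5204095507}{14640}$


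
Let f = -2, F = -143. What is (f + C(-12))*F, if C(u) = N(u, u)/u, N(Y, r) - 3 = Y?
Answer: 715/4 ≈ 178.75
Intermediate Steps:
N(Y, r) = 3 + Y
C(u) = (3 + u)/u
(f + C(-12))*F = (-2 + (3 - 12)/(-12))*(-143) = (-2 - 1/12*(-9))*(-143) = (-2 + 3/4)*(-143) = -5/4*(-143) = 715/4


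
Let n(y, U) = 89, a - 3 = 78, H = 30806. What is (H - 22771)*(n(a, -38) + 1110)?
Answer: 9633965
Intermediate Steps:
a = 81 (a = 3 + 78 = 81)
(H - 22771)*(n(a, -38) + 1110) = (30806 - 22771)*(89 + 1110) = 8035*1199 = 9633965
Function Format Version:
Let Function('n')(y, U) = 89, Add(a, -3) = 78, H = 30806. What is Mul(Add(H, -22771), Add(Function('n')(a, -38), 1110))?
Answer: 9633965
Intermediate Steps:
a = 81 (a = Add(3, 78) = 81)
Mul(Add(H, -22771), Add(Function('n')(a, -38), 1110)) = Mul(Add(30806, -22771), Add(89, 1110)) = Mul(8035, 1199) = 9633965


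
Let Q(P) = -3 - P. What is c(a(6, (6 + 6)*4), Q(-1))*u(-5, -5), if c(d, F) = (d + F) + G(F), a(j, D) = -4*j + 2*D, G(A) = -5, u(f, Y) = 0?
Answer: 0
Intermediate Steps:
c(d, F) = -5 + F + d (c(d, F) = (d + F) - 5 = (F + d) - 5 = -5 + F + d)
c(a(6, (6 + 6)*4), Q(-1))*u(-5, -5) = (-5 + (-3 - 1*(-1)) + (-4*6 + 2*((6 + 6)*4)))*0 = (-5 + (-3 + 1) + (-24 + 2*(12*4)))*0 = (-5 - 2 + (-24 + 2*48))*0 = (-5 - 2 + (-24 + 96))*0 = (-5 - 2 + 72)*0 = 65*0 = 0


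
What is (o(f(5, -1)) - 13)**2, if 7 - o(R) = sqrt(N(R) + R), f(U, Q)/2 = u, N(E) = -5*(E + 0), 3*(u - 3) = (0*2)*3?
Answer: 12 + 24*I*sqrt(6) ≈ 12.0 + 58.788*I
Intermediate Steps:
u = 3 (u = 3 + ((0*2)*3)/3 = 3 + (0*3)/3 = 3 + (1/3)*0 = 3 + 0 = 3)
N(E) = -5*E
f(U, Q) = 6 (f(U, Q) = 2*3 = 6)
o(R) = 7 - 2*sqrt(-R) (o(R) = 7 - sqrt(-5*R + R) = 7 - sqrt(-4*R) = 7 - 2*sqrt(-R))
(o(f(5, -1)) - 13)**2 = ((7 - 2*I*sqrt(6)) - 13)**2 = (-6 - 2*I*sqrt(6))**2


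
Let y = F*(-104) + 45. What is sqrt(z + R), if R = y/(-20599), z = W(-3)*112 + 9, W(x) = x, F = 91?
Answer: I*sqrt(138558225946)/20599 ≈ 18.07*I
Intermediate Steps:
z = -327 (z = -3*112 + 9 = -336 + 9 = -327)
y = -9419 (y = 91*(-104) + 45 = -9464 + 45 = -9419)
R = 9419/20599 (R = -9419/(-20599) = -9419*(-1/20599) = 9419/20599 ≈ 0.45726)
sqrt(z + R) = sqrt(-327 + 9419/20599) = sqrt(-6726454/20599) = I*sqrt(138558225946)/20599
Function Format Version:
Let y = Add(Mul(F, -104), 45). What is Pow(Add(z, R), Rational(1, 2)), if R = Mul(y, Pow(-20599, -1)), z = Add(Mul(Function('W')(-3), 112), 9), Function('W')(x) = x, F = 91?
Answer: Mul(Rational(1, 20599), I, Pow(138558225946, Rational(1, 2))) ≈ Mul(18.070, I)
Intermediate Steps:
z = -327 (z = Add(Mul(-3, 112), 9) = Add(-336, 9) = -327)
y = -9419 (y = Add(Mul(91, -104), 45) = Add(-9464, 45) = -9419)
R = Rational(9419, 20599) (R = Mul(-9419, Pow(-20599, -1)) = Mul(-9419, Rational(-1, 20599)) = Rational(9419, 20599) ≈ 0.45726)
Pow(Add(z, R), Rational(1, 2)) = Pow(Add(-327, Rational(9419, 20599)), Rational(1, 2)) = Pow(Rational(-6726454, 20599), Rational(1, 2)) = Mul(Rational(1, 20599), I, Pow(138558225946, Rational(1, 2)))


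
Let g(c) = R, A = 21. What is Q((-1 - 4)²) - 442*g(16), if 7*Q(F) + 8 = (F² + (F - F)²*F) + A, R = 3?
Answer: -8644/7 ≈ -1234.9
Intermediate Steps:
g(c) = 3
Q(F) = 13/7 + F²/7 (Q(F) = -8/7 + ((F² + (F - F)²*F) + 21)/7 = -8/7 + ((F² + 0²*F) + 21)/7 = -8/7 + ((F² + 0*F) + 21)/7 = -8/7 + ((F² + 0) + 21)/7 = -8/7 + (F² + 21)/7 = -8/7 + (21 + F²)/7 = -8/7 + (3 + F²/7) = 13/7 + F²/7)
Q((-1 - 4)²) - 442*g(16) = (13/7 + ((-1 - 4)²)²/7) - 442*3 = (13/7 + ((-5)²)²/7) - 1326 = (13/7 + (⅐)*25²) - 1326 = (13/7 + (⅐)*625) - 1326 = (13/7 + 625/7) - 1326 = 638/7 - 1326 = -8644/7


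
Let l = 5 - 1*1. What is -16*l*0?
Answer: 0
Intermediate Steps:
l = 4 (l = 5 - 1 = 4)
-16*l*0 = -16*4*0 = -64*0 = 0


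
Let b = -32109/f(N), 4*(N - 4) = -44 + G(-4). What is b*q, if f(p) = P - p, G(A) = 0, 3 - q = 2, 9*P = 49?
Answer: -41283/16 ≈ -2580.2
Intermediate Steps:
P = 49/9 (P = (⅑)*49 = 49/9 ≈ 5.4444)
q = 1 (q = 3 - 1*2 = 3 - 2 = 1)
N = -7 (N = 4 + (-44 + 0)/4 = 4 + (¼)*(-44) = 4 - 11 = -7)
f(p) = 49/9 - p
b = -41283/16 (b = -32109/(49/9 - 1*(-7)) = -32109/(49/9 + 7) = -32109/112/9 = -32109*9/112 = -41283/16 ≈ -2580.2)
b*q = -41283/16*1 = -41283/16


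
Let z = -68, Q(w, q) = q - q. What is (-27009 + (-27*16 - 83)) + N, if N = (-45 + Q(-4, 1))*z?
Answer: -24464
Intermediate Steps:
Q(w, q) = 0
N = 3060 (N = (-45 + 0)*(-68) = -45*(-68) = 3060)
(-27009 + (-27*16 - 83)) + N = (-27009 + (-27*16 - 83)) + 3060 = (-27009 + (-432 - 83)) + 3060 = (-27009 - 515) + 3060 = -27524 + 3060 = -24464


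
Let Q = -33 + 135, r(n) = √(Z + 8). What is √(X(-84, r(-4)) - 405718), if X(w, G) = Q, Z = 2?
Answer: 4*I*√25351 ≈ 636.88*I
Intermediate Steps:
r(n) = √10 (r(n) = √(2 + 8) = √10)
Q = 102
X(w, G) = 102
√(X(-84, r(-4)) - 405718) = √(102 - 405718) = √(-405616) = 4*I*√25351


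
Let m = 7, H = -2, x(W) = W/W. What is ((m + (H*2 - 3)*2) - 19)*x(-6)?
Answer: -26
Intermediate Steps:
x(W) = 1
((m + (H*2 - 3)*2) - 19)*x(-6) = ((7 + (-2*2 - 3)*2) - 19)*1 = ((7 + (-4 - 3)*2) - 19)*1 = ((7 - 7*2) - 19)*1 = ((7 - 14) - 19)*1 = (-7 - 19)*1 = -26*1 = -26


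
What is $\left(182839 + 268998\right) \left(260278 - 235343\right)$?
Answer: $11266555595$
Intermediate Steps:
$\left(182839 + 268998\right) \left(260278 - 235343\right) = 451837 \left(260278 - 235343\right) = 451837 \cdot 24935 = 11266555595$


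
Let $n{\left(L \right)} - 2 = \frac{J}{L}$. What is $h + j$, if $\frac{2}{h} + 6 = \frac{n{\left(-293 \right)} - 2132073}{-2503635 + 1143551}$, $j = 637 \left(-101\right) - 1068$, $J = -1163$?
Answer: $- \frac{14440967945273}{220791504} \approx -65405.0$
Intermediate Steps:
$j = -65405$ ($j = -64337 - 1068 = -65405$)
$n{\left(L \right)} = 2 - \frac{1163}{L}$
$h = - \frac{99626153}{220791504}$ ($h = \frac{2}{-6 + \frac{\left(2 - \frac{1163}{-293}\right) - 2132073}{-2503635 + 1143551}} = \frac{2}{-6 + \frac{\left(2 - - \frac{1163}{293}\right) - 2132073}{-1360084}} = \frac{2}{-6 + \left(\left(2 + \frac{1163}{293}\right) - 2132073\right) \left(- \frac{1}{1360084}\right)} = \frac{2}{-6 + \left(\frac{1749}{293} - 2132073\right) \left(- \frac{1}{1360084}\right)} = \frac{2}{-6 - - \frac{156173910}{99626153}} = \frac{2}{-6 + \frac{156173910}{99626153}} = \frac{2}{- \frac{441583008}{99626153}} = 2 \left(- \frac{99626153}{441583008}\right) = - \frac{99626153}{220791504} \approx -0.45122$)
$h + j = - \frac{99626153}{220791504} - 65405 = - \frac{14440967945273}{220791504}$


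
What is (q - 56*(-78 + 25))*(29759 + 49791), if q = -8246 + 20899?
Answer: 1242650550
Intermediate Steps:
q = 12653
(q - 56*(-78 + 25))*(29759 + 49791) = (12653 - 56*(-78 + 25))*(29759 + 49791) = (12653 - 56*(-53))*79550 = (12653 + 2968)*79550 = 15621*79550 = 1242650550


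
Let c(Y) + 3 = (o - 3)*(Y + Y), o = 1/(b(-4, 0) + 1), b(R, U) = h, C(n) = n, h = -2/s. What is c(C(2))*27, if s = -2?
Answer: -351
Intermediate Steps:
h = 1 (h = -2/(-2) = -2*(-½) = 1)
b(R, U) = 1
o = ½ (o = 1/(1 + 1) = 1/2 = ½ ≈ 0.50000)
c(Y) = -3 - 5*Y (c(Y) = -3 + (½ - 3)*(Y + Y) = -3 - 5*Y)
c(C(2))*27 = (-3 - 5*2)*27 = (-3 - 10)*27 = -13*27 = -351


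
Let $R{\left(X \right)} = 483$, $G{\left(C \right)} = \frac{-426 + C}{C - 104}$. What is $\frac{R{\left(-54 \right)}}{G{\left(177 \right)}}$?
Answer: $- \frac{11753}{83} \approx -141.6$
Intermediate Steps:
$G{\left(C \right)} = \frac{-426 + C}{-104 + C}$
$\frac{R{\left(-54 \right)}}{G{\left(177 \right)}} = \frac{483}{\frac{1}{-104 + 177} \left(-426 + 177\right)} = \frac{483}{\frac{1}{73} \left(-249\right)} = \frac{483}{- \frac{249}{73}} = 483 \left(- \frac{73}{249}\right) = - \frac{11753}{83}$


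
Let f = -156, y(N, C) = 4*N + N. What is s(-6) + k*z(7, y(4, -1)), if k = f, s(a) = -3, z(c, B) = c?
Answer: -1095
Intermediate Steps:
y(N, C) = 5*N
k = -156
s(-6) + k*z(7, y(4, -1)) = -3 - 156*7 = -3 - 1092 = -1095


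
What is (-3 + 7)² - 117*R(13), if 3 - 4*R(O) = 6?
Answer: 415/4 ≈ 103.75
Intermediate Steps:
R(O) = -¾ (R(O) = ¾ - ¼*6 = ¾ - 3/2 = -¾)
(-3 + 7)² - 117*R(13) = (-3 + 7)² - 117*(-¾) = 4² + 351/4 = 16 + 351/4 = 415/4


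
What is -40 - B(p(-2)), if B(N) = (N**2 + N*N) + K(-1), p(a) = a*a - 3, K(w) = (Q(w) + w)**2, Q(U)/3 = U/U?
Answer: -46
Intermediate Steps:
Q(U) = 3 (Q(U) = 3*(U/U) = 3*1 = 3)
K(w) = (3 + w)**2
p(a) = -3 + a**2 (p(a) = a**2 - 3 = -3 + a**2)
B(N) = 4 + 2*N**2 (B(N) = (N**2 + N*N) + (3 - 1)**2 = (N**2 + N**2) + 2**2 = 2*N**2 + 4 = 4 + 2*N**2)
-40 - B(p(-2)) = -40 - (4 + 2*(-3 + (-2)**2)**2) = -40 - (4 + 2*(-3 + 4)**2) = -40 - (4 + 2*1**2) = -40 - (4 + 2*1) = -40 - (4 + 2) = -40 - 1*6 = -40 - 6 = -46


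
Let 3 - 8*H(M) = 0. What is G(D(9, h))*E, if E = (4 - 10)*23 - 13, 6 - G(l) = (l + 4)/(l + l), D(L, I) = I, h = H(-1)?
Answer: -151/6 ≈ -25.167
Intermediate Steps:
H(M) = 3/8 (H(M) = 3/8 - 1/8*0 = 3/8 + 0 = 3/8)
h = 3/8 ≈ 0.37500
G(l) = 6 - (4 + l)/(2*l) (G(l) = 6 - (l + 4)/(l + l) = 6 - (4 + l)/(2*l))
E = -151 (E = -6*23 - 13 = -138 - 13 = -151)
G(D(9, h))*E = (11/2 - 2/3/8)*(-151) = (11/2 - 2*8/3)*(-151) = (11/2 - 16/3)*(-151) = (1/6)*(-151) = -151/6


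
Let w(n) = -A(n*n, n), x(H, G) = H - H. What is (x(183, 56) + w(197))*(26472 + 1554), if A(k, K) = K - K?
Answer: 0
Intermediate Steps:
x(H, G) = 0
A(k, K) = 0
w(n) = 0 (w(n) = -1*0 = 0)
(x(183, 56) + w(197))*(26472 + 1554) = (0 + 0)*(26472 + 1554) = 0*28026 = 0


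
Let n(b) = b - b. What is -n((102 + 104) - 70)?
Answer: 0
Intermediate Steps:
n(b) = 0
-n((102 + 104) - 70) = -1*0 = 0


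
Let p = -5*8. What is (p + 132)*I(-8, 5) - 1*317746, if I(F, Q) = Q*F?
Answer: -321426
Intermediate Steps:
I(F, Q) = F*Q
p = -40
(p + 132)*I(-8, 5) - 1*317746 = (-40 + 132)*(-8*5) - 1*317746 = 92*(-40) - 317746 = -3680 - 317746 = -321426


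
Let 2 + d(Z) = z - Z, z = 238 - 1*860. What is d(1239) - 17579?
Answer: -19442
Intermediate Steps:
z = -622 (z = 238 - 860 = -622)
d(Z) = -624 - Z (d(Z) = -2 + (-622 - Z) = -624 - Z)
d(1239) - 17579 = (-624 - 1*1239) - 17579 = (-624 - 1239) - 17579 = -1863 - 17579 = -19442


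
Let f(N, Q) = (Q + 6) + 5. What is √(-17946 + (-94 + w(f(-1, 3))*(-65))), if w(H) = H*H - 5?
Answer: I*√30455 ≈ 174.51*I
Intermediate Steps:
f(N, Q) = 11 + Q (f(N, Q) = (6 + Q) + 5 = 11 + Q)
w(H) = -5 + H² (w(H) = H² - 5 = -5 + H²)
√(-17946 + (-94 + w(f(-1, 3))*(-65))) = √(-17946 + (-94 + (-5 + (11 + 3)²)*(-65))) = √(-17946 + (-94 + (-5 + 14²)*(-65))) = √(-17946 + (-94 + (-5 + 196)*(-65))) = √(-17946 + (-94 + 191*(-65))) = √(-17946 + (-94 - 12415)) = √(-17946 - 12509) = √(-30455) = I*√30455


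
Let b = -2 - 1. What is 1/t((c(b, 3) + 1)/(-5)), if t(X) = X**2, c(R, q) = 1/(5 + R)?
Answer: 100/9 ≈ 11.111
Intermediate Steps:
b = -3
1/t((c(b, 3) + 1)/(-5)) = 1/(((1/(5 - 3) + 1)/(-5))**2) = 1/((-(1/2 + 1)/5)**2) = 1/((-1/5*3/2)**2) = 1/((-3/10)**2) = 1/(9/100) = 100/9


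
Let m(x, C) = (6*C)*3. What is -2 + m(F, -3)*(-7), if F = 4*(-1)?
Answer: 376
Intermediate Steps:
F = -4
m(x, C) = 18*C
-2 + m(F, -3)*(-7) = -2 + (18*(-3))*(-7) = -2 - 54*(-7) = -2 + 378 = 376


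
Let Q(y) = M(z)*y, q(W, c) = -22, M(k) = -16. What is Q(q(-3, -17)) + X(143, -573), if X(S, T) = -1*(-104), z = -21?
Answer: 456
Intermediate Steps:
X(S, T) = 104
Q(y) = -16*y
Q(q(-3, -17)) + X(143, -573) = -16*(-22) + 104 = 352 + 104 = 456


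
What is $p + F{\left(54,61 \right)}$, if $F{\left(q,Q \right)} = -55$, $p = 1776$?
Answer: $1721$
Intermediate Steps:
$p + F{\left(54,61 \right)} = 1776 - 55 = 1721$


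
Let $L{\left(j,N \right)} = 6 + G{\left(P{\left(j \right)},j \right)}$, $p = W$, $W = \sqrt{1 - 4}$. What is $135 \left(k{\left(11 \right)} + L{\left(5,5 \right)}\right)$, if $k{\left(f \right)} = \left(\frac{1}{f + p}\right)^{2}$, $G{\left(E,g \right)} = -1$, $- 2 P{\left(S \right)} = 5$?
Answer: $\frac{135 \left(- 591 i + 110 \sqrt{3}\right)}{2 \left(- 59 i + 11 \sqrt{3}\right)} \approx 676.04 - 0.33456 i$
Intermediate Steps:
$P{\left(S \right)} = - \frac{5}{2}$ ($P{\left(S \right)} = \left(- \frac{1}{2}\right) 5 = - \frac{5}{2}$)
$W = i \sqrt{3}$ ($W = \sqrt{-3} = i \sqrt{3} \approx 1.732 i$)
$p = i \sqrt{3} \approx 1.732 i$
$L{\left(j,N \right)} = 5$ ($L{\left(j,N \right)} = 6 - 1 = 5$)
$k{\left(f \right)} = \frac{1}{\left(f + i \sqrt{3}\right)^{2}}$ ($k{\left(f \right)} = \left(\frac{1}{f + i \sqrt{3}}\right)^{2} = \frac{1}{\left(f + i \sqrt{3}\right)^{2}}$)
$135 \left(k{\left(11 \right)} + L{\left(5,5 \right)}\right) = 135 \left(\frac{1}{\left(11 + i \sqrt{3}\right)^{2}} + 5\right) = 135 \left(5 + \frac{1}{\left(11 + i \sqrt{3}\right)^{2}}\right) = 675 + \frac{135}{\left(11 + i \sqrt{3}\right)^{2}}$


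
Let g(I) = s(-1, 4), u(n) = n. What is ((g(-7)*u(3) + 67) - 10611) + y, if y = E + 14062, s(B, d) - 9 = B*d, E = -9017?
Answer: -5484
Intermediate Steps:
s(B, d) = 9 + B*d
g(I) = 5 (g(I) = 9 - 1*4 = 9 - 4 = 5)
y = 5045 (y = -9017 + 14062 = 5045)
((g(-7)*u(3) + 67) - 10611) + y = ((5*3 + 67) - 10611) + 5045 = ((15 + 67) - 10611) + 5045 = (82 - 10611) + 5045 = -10529 + 5045 = -5484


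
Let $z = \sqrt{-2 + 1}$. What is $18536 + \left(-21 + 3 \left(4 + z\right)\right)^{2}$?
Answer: $18608 - 54 i \approx 18608.0 - 54.0 i$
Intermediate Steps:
$z = i$ ($z = \sqrt{-1} = i \approx 1.0 i$)
$18536 + \left(-21 + 3 \left(4 + z\right)\right)^{2} = 18536 + \left(-21 + 3 \left(4 + i\right)\right)^{2} = 18536 + \left(-21 + \left(12 + 3 i\right)\right)^{2} = 18536 + \left(-9 + 3 i\right)^{2}$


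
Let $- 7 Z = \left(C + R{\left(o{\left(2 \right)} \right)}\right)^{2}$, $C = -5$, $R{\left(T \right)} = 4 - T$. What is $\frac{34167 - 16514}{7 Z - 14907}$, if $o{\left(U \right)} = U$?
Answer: $- \frac{17653}{14916} \approx -1.1835$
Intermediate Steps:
$Z = - \frac{9}{7}$ ($Z = - \frac{\left(-5 + \left(4 - 2\right)\right)^{2}}{7} = - \frac{\left(-5 + 2\right)^{2}}{7} = - \frac{\left(-3\right)^{2}}{7} = \left(- \frac{1}{7}\right) 9 = - \frac{9}{7} \approx -1.2857$)
$\frac{34167 - 16514}{7 Z - 14907} = \frac{34167 - 16514}{7 \left(- \frac{9}{7}\right) - 14907} = \frac{34167 - 16514}{-9 - 14907} = \frac{34167 - 16514}{-14916} = 17653 \left(- \frac{1}{14916}\right) = - \frac{17653}{14916}$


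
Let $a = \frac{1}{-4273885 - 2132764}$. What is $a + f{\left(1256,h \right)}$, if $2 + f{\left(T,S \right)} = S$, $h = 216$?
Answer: $\frac{1371022885}{6406649} \approx 214.0$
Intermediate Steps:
$f{\left(T,S \right)} = -2 + S$
$a = - \frac{1}{6406649}$ ($a = \frac{1}{-6406649} = - \frac{1}{6406649} \approx -1.5609 \cdot 10^{-7}$)
$a + f{\left(1256,h \right)} = - \frac{1}{6406649} + \left(-2 + 216\right) = - \frac{1}{6406649} + 214 = \frac{1371022885}{6406649}$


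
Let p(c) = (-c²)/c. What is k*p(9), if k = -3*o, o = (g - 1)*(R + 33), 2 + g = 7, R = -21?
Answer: 1296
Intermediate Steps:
g = 5 (g = -2 + 7 = 5)
o = 48 (o = (5 - 1)*(-21 + 33) = 4*12 = 48)
k = -144 (k = -3*48 = -144)
p(c) = -c
k*p(9) = -(-144)*9 = -144*(-9) = 1296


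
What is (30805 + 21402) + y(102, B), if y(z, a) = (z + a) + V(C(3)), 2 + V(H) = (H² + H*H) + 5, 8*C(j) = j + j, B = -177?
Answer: 417089/8 ≈ 52136.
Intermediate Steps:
C(j) = j/4 (C(j) = (j + j)/8 = (2*j)/8 = j/4)
V(H) = 3 + 2*H² (V(H) = -2 + ((H² + H*H) + 5) = -2 + ((H² + H²) + 5) = -2 + (2*H² + 5) = -2 + (5 + 2*H²) = 3 + 2*H²)
y(z, a) = 33/8 + a + z (y(z, a) = (z + a) + (3 + 2*((¼)*3)²) = (a + z) + (3 + 2*(¾)²) = (a + z) + (3 + 2*(9/16)) = (a + z) + (3 + 9/8) = (a + z) + 33/8 = 33/8 + a + z)
(30805 + 21402) + y(102, B) = (30805 + 21402) + (33/8 - 177 + 102) = 52207 - 567/8 = 417089/8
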